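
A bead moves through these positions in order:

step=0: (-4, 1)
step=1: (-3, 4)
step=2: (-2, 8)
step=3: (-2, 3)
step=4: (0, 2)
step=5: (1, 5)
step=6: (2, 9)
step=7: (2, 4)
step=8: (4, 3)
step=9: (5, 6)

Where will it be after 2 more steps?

(6, 5)

Step-to-step displacements: (+1, +3), (+1, +4), (+0, -5), (+2, -1), (+1, +3), (+1, +4), (+0, -5), (+2, -1), (+1, +3) — a repeating cycle of length 4.
step 10: apply (+1, +4) → (6, 10)
step 11: apply (+0, -5) → (6, 5)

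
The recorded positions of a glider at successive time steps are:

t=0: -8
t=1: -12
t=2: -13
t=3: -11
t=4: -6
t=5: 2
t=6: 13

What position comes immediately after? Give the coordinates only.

First differences are -4, -1, +2, +5, +8, +11; their common second difference is +3 (constant acceleration).
step 7: 13 + 14 → 27

27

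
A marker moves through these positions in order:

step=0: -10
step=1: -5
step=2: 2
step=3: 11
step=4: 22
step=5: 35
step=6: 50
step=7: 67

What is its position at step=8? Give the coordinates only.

First differences are +5, +7, +9, +11, +13, +15, +17; their common second difference is +2 (constant acceleration).
step 8: 67 + 19 → 86

86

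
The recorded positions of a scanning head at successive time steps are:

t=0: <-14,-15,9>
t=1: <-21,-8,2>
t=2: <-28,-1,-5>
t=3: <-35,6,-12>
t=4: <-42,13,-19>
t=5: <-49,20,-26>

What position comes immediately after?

The position changes by <-7,+7,-7> every step.
step 6: <-49,20,-26> + <-7,+7,-7> → <-56,27,-33>

<-56,27,-33>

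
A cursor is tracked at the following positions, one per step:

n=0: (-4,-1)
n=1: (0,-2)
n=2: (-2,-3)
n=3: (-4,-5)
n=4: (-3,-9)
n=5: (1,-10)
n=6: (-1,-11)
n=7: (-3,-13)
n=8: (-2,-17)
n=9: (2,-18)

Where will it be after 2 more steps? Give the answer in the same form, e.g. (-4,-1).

(-2,-21)

Step-to-step displacements: (+4,-1), (-2,-1), (-2,-2), (+1,-4), (+4,-1), (-2,-1), (-2,-2), (+1,-4), (+4,-1) — a repeating cycle of length 4.
step 10: apply (-2,-1) → (0,-19)
step 11: apply (-2,-2) → (-2,-21)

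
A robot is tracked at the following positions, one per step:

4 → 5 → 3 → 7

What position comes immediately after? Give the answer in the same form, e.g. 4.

The jumps are +1, -2, +4 — a geometric progression with ratio -2.
step 4: 7 − 8 → -1

-1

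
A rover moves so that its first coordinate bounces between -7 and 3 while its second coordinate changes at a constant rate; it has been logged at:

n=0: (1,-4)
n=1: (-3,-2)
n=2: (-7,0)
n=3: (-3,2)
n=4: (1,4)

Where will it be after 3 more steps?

The first coordinate travels 4 per step and bounces off the walls at -7 and 3.
  step 5: 1 → 1
  step 6: 1 → -3
  step 7: -3 → -7
The second coordinate changes by +2 each step: at step 7 it is 10.

(-7,10)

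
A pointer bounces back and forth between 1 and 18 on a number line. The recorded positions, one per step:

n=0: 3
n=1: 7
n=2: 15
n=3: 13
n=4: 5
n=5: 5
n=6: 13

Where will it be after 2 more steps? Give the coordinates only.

7

The value reflects between 1 and 18, moving 8 per step.
  step 7: 13 → 15
  step 8: 15 → 7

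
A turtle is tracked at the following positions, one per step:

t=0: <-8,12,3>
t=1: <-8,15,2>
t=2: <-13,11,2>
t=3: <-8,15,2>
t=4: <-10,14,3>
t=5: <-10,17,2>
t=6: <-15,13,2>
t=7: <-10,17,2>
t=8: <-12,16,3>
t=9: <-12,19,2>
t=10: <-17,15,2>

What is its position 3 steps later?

<-14,21,2>

Step-to-step displacements: <+0,+3,-1>, <-5,-4,+0>, <+5,+4,+0>, <-2,-1,+1>, <+0,+3,-1>, <-5,-4,+0>, <+5,+4,+0>, <-2,-1,+1>, <+0,+3,-1>, <-5,-4,+0> — a repeating cycle of length 4.
step 11: apply <+5,+4,+0> → <-12,19,2>
step 12: apply <-2,-1,+1> → <-14,18,3>
step 13: apply <+0,+3,-1> → <-14,21,2>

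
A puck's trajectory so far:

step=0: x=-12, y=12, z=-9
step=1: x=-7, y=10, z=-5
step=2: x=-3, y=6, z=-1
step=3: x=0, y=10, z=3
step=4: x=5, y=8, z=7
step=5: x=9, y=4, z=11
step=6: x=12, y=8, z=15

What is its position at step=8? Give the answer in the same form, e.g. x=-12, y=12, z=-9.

Step-to-step displacements: (+5, -2, +4), (+4, -4, +4), (+3, +4, +4), (+5, -2, +4), (+4, -4, +4), (+3, +4, +4) — a repeating cycle of length 3.
step 7: apply (+5, -2, +4) → x=17, y=6, z=19
step 8: apply (+4, -4, +4) → x=21, y=2, z=23

x=21, y=2, z=23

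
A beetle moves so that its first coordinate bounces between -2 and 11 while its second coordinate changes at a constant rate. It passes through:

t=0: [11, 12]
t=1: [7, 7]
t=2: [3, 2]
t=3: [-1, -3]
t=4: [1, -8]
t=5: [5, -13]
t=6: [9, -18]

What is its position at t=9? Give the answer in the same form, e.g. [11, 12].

[1, -33]

The first coordinate reflects between -2 and 11, moving 4 per step.
  step 7: 9 → 9
  step 8: 9 → 5
  step 9: 5 → 1
The second coordinate changes by -5 each step: at step 9 it is -33.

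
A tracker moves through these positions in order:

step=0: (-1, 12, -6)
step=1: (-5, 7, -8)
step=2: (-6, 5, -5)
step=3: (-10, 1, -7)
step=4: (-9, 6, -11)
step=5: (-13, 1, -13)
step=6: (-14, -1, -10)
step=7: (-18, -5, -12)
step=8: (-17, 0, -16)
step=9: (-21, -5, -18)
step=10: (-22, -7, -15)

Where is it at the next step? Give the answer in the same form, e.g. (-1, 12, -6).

Differencing gives (-4, -5, -2), (-1, -2, +3), (-4, -4, -2), (+1, +5, -4), (-4, -5, -2), (-1, -2, +3), (-4, -4, -2), (+1, +5, -4), (-4, -5, -2), (-1, -2, +3). This is the pattern (-4, -5, -2), (-1, -2, +3), (-4, -4, -2), (+1, +5, -4) repeated.
step 11: apply (-4, -4, -2) → (-26, -11, -17)

(-26, -11, -17)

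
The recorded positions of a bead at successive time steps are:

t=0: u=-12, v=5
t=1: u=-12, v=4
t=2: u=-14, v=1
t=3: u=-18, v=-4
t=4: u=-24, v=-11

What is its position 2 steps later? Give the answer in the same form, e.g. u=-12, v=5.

First differences are (+0, -1), (-2, -3), (-4, -5), (-6, -7); their common second difference is (-2, -2) (constant acceleration).
step 5: u=-24, v=-11 + (-8, -9) → u=-32, v=-20
step 6: u=-32, v=-20 + (-10, -11) → u=-42, v=-31

u=-42, v=-31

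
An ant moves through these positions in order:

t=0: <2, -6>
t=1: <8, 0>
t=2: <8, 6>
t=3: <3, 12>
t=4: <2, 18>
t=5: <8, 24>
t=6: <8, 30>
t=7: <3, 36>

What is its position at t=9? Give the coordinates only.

The first coordinate repeats the cycle [2, 8, 8, 3] with period 4; step 9 mod 4 = 1, giving 8.
The second coordinate changes by +6 each step, so at step 9 it is -6 + 9·(6) = 48.

<8, 48>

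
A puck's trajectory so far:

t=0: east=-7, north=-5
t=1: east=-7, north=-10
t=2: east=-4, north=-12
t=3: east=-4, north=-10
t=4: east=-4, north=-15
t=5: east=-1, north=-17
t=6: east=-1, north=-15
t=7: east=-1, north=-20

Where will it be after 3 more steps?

east=2, north=-25

The moves between consecutive positions are (+0, -5), (+3, -2), (+0, +2), (+0, -5), (+3, -2), (+0, +2), (+0, -5); they repeat the 3-cycle [(+0, -5), (+3, -2), (+0, +2)].
step 8: apply (+3, -2) → east=2, north=-22
step 9: apply (+0, +2) → east=2, north=-20
step 10: apply (+0, -5) → east=2, north=-25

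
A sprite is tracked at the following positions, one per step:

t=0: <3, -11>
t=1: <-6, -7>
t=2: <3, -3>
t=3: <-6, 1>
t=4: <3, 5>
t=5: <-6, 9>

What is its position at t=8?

<3, 21>

First: cycles through 3, -6 every 2 steps. Step 8 lands at position 0 of the cycle → 3.
Second: linear, +4 per step → 21 at step 8.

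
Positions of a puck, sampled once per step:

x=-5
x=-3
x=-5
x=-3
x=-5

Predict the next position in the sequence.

The jumps are +2, -2, +2, -2 — a geometric progression with ratio -1.
step 5: -5 + 2 → x=-3

x=-3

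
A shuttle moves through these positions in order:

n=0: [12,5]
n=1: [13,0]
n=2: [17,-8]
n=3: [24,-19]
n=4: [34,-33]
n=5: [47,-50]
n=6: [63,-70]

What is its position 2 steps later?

[104,-119]

Taking differences between consecutive positions: [+1,-5], [+4,-8], [+7,-11], [+10,-14], [+13,-17], [+16,-20]. These grow by [+3,-3] each step.
step 7: [63,-70] + [+19,-23] → [82,-93]
step 8: [82,-93] + [+22,-26] → [104,-119]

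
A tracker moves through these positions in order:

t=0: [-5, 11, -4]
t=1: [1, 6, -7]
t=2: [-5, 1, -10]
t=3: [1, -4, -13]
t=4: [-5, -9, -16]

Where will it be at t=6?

First: cycles through -5, 1 every 2 steps. Step 6 lands at position 0 of the cycle → -5.
Second: linear, -5 per step → -19 at step 6.
Third: linear, -3 per step → -22 at step 6.

[-5, -19, -22]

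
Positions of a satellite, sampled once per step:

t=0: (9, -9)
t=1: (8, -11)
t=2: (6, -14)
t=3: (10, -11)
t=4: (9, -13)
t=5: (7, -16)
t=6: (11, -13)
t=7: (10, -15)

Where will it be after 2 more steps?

Differencing gives (-1, -2), (-2, -3), (+4, +3), (-1, -2), (-2, -3), (+4, +3), (-1, -2). This is the pattern (-1, -2), (-2, -3), (+4, +3) repeated.
step 8: apply (-2, -3) → (8, -18)
step 9: apply (+4, +3) → (12, -15)

(12, -15)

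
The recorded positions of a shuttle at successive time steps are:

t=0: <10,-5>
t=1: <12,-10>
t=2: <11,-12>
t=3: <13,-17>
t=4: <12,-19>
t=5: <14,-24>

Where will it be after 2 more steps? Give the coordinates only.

The moves between consecutive positions are <+2,-5>, <-1,-2>, <+2,-5>, <-1,-2>, <+2,-5>; they repeat the 2-cycle [<+2,-5>, <-1,-2>].
step 6: apply <-1,-2> → <13,-26>
step 7: apply <+2,-5> → <15,-31>

<15,-31>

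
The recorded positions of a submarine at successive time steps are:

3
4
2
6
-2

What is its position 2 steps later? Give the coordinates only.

The jumps are +1, -2, +4, -8 — a geometric progression with ratio -2.
step 5: -2 + 16 → 14
step 6: 14 − 32 → -18

-18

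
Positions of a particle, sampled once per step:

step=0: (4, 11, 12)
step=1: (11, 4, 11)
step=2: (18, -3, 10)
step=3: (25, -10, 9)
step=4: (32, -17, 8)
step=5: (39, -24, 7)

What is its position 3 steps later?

Constant displacement of (+7, -7, -1) per step.
step 6: (39, -24, 7) + (+7, -7, -1) → (46, -31, 6)
step 7: (46, -31, 6) + (+7, -7, -1) → (53, -38, 5)
step 8: (53, -38, 5) + (+7, -7, -1) → (60, -45, 4)

(60, -45, 4)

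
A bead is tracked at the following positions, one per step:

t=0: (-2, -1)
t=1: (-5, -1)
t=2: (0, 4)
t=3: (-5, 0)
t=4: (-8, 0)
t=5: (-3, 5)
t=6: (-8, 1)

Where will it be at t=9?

(-11, 2)

Differencing gives (-3, +0), (+5, +5), (-5, -4), (-3, +0), (+5, +5), (-5, -4). This is the pattern (-3, +0), (+5, +5), (-5, -4) repeated.
step 7: apply (-3, +0) → (-11, 1)
step 8: apply (+5, +5) → (-6, 6)
step 9: apply (-5, -4) → (-11, 2)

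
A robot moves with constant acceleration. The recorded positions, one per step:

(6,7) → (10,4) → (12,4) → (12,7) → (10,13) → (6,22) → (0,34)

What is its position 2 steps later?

First differences are (+4,-3), (+2,+0), (+0,+3), (-2,+6), (-4,+9), (-6,+12); their common second difference is (-2,+3) (constant acceleration).
step 7: (0,34) + (-8,+15) → (-8,49)
step 8: (-8,49) + (-10,+18) → (-18,67)

(-18,67)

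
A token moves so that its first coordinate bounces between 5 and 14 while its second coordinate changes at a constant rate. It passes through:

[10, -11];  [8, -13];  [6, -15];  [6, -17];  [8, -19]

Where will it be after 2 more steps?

The first coordinate reflects between 5 and 14, moving 2 per step.
  step 5: 8 → 10
  step 6: 10 → 12
The second coordinate changes by -2 each step: at step 6 it is -23.

[12, -23]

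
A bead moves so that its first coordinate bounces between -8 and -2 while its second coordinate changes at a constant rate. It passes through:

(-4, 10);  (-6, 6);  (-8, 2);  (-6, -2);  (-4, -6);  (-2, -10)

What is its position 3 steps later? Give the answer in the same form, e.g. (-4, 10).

The first coordinate reflects between -8 and -2, moving 2 per step.
  step 6: -2 → -4
  step 7: -4 → -6
  step 8: -6 → -8
The second coordinate changes by -4 each step: at step 8 it is -22.

(-8, -22)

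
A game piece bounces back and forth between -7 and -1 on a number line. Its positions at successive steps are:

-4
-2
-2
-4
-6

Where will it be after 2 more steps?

The value travels 2 per step and bounces off the walls at -7 and -1.
  step 5: -6 → -6
  step 6: -6 → -4

-4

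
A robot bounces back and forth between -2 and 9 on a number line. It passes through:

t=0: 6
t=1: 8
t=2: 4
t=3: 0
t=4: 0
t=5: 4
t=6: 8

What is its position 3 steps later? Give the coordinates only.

-2

The value travels 4 per step and bounces off the walls at -2 and 9.
  step 7: 8 → 6
  step 8: 6 → 2
  step 9: 2 → -2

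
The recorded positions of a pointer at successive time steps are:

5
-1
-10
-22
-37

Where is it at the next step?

-55

First differences are -6, -9, -12, -15; their common second difference is -3 (constant acceleration).
step 5: -37 − 18 → -55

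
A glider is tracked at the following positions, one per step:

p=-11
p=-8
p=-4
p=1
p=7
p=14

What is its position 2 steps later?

p=31

Taking differences between consecutive positions: +3, +4, +5, +6, +7. These grow by +1 each step.
step 6: 14 + 8 → p=22
step 7: 22 + 9 → p=31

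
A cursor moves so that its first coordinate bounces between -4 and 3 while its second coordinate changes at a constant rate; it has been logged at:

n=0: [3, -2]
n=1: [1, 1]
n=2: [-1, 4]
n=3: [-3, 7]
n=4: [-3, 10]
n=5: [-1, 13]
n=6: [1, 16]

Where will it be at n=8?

[1, 22]

The first coordinate reflects between -4 and 3, moving 2 per step.
  step 7: 1 → 3
  step 8: 3 → 1
The second coordinate changes by +3 each step: at step 8 it is 22.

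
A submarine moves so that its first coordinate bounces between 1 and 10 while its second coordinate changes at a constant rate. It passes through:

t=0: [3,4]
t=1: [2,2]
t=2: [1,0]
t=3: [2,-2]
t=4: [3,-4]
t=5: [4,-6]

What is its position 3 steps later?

[7,-12]

The first coordinate reflects between 1 and 10, moving 1 per step.
  step 6: 4 → 5
  step 7: 5 → 6
  step 8: 6 → 7
The second coordinate changes by -2 each step: at step 8 it is -12.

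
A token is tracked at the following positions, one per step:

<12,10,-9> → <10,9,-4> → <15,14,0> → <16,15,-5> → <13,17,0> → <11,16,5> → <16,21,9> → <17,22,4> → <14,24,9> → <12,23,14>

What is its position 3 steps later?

Differencing gives <-2,-1,+5>, <+5,+5,+4>, <+1,+1,-5>, <-3,+2,+5>, <-2,-1,+5>, <+5,+5,+4>, <+1,+1,-5>, <-3,+2,+5>, <-2,-1,+5>. This is the pattern <-2,-1,+5>, <+5,+5,+4>, <+1,+1,-5>, <-3,+2,+5> repeated.
step 10: apply <+5,+5,+4> → <17,28,18>
step 11: apply <+1,+1,-5> → <18,29,13>
step 12: apply <-3,+2,+5> → <15,31,18>

<15,31,18>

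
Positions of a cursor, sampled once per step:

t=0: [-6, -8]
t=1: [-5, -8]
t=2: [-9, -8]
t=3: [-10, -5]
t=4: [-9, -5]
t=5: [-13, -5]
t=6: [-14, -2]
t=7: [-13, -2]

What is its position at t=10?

[-17, 1]

Differencing gives [+1, +0], [-4, +0], [-1, +3], [+1, +0], [-4, +0], [-1, +3], [+1, +0]. This is the pattern [+1, +0], [-4, +0], [-1, +3] repeated.
step 8: apply [-4, +0] → [-17, -2]
step 9: apply [-1, +3] → [-18, 1]
step 10: apply [+1, +0] → [-17, 1]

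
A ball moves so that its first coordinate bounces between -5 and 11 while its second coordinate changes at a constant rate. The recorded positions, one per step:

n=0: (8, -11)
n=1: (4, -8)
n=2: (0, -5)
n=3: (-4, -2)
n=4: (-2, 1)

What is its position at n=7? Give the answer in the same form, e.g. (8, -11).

(10, 10)

The first coordinate reflects between -5 and 11, moving 4 per step.
  step 5: -2 → 2
  step 6: 2 → 6
  step 7: 6 → 10
The second coordinate changes by +3 each step: at step 7 it is 10.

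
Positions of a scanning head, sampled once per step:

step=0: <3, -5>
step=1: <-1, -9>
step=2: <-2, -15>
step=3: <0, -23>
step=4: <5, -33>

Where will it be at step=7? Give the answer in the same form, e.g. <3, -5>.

Taking differences between consecutive positions: <-4, -4>, <-1, -6>, <+2, -8>, <+5, -10>. These grow by <+3, -2> each step.
step 5: <5, -33> + <+8, -12> → <13, -45>
step 6: <13, -45> + <+11, -14> → <24, -59>
step 7: <24, -59> + <+14, -16> → <38, -75>

<38, -75>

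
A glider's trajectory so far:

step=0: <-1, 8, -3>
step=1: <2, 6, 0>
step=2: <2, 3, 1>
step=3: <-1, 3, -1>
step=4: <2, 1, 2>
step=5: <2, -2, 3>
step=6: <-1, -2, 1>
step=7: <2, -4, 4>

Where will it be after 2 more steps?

<-1, -7, 3>

Differencing gives <+3, -2, +3>, <+0, -3, +1>, <-3, +0, -2>, <+3, -2, +3>, <+0, -3, +1>, <-3, +0, -2>, <+3, -2, +3>. This is the pattern <+3, -2, +3>, <+0, -3, +1>, <-3, +0, -2> repeated.
step 8: apply <+0, -3, +1> → <2, -7, 5>
step 9: apply <-3, +0, -2> → <-1, -7, 3>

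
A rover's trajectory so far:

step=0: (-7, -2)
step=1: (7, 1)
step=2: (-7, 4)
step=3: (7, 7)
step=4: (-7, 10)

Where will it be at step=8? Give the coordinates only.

First: cycles through -7, 7 every 2 steps. Step 8 lands at position 0 of the cycle → -7.
Second: linear, +3 per step → 22 at step 8.

(-7, 22)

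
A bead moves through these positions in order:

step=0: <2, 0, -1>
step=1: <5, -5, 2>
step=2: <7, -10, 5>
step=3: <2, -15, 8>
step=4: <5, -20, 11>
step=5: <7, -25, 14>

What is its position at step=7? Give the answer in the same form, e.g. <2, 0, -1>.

First: cycles through 2, 5, 7 every 3 steps. Step 7 lands at position 1 of the cycle → 5.
Second: linear, -5 per step → -35 at step 7.
Third: linear, +3 per step → 20 at step 7.

<5, -35, 20>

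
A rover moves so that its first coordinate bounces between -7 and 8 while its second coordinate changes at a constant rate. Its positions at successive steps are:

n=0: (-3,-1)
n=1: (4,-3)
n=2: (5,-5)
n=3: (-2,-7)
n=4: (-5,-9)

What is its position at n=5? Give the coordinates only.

(2,-11)

The first coordinate travels 7 per step and bounces off the walls at -7 and 8.
  step 5: -5 → 2
The second coordinate changes by -2 each step: at step 5 it is -11.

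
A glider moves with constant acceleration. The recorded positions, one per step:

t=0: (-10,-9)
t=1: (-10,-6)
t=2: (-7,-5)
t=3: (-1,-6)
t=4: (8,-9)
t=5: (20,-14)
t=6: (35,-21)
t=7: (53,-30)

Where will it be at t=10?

Successive displacements: (+0,+3), (+3,+1), (+6,-1), (+9,-3), (+12,-5), (+15,-7), (+18,-9) — each changes by (+3,-2).
step 8: (53,-30) + (+21,-11) → (74,-41)
step 9: (74,-41) + (+24,-13) → (98,-54)
step 10: (98,-54) + (+27,-15) → (125,-69)

(125,-69)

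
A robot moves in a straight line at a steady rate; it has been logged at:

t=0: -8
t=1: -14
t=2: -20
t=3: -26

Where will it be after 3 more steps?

-44

Constant displacement of -6 per step.
step 4: -26 − 6 → -32
step 5: -32 − 6 → -38
step 6: -38 − 6 → -44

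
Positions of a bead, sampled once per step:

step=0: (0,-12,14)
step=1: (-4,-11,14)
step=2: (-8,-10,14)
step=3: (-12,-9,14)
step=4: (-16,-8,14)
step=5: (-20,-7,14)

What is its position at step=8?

Constant displacement of (-4,+1,+0) per step.
step 6: (-20,-7,14) + (-4,+1,+0) → (-24,-6,14)
step 7: (-24,-6,14) + (-4,+1,+0) → (-28,-5,14)
step 8: (-28,-5,14) + (-4,+1,+0) → (-32,-4,14)

(-32,-4,14)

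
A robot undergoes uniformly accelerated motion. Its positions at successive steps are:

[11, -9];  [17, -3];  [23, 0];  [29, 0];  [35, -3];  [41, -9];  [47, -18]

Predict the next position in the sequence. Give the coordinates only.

[53, -30]

First differences are [+6, +6], [+6, +3], [+6, +0], [+6, -3], [+6, -6], [+6, -9]; their common second difference is [+0, -3] (constant acceleration).
step 7: [47, -18] + [+6, -12] → [53, -30]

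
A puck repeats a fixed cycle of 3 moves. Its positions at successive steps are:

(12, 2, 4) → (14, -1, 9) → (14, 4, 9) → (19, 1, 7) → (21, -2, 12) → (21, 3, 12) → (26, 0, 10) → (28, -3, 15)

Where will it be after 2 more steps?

(33, -1, 13)

Step-to-step displacements: (+2, -3, +5), (+0, +5, +0), (+5, -3, -2), (+2, -3, +5), (+0, +5, +0), (+5, -3, -2), (+2, -3, +5) — a repeating cycle of length 3.
step 8: apply (+0, +5, +0) → (28, 2, 15)
step 9: apply (+5, -3, -2) → (33, -1, 13)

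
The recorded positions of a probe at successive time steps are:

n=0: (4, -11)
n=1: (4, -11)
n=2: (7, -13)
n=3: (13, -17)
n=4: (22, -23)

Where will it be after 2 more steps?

Successive displacements: (+0, +0), (+3, -2), (+6, -4), (+9, -6) — each changes by (+3, -2).
step 5: (22, -23) + (+12, -8) → (34, -31)
step 6: (34, -31) + (+15, -10) → (49, -41)

(49, -41)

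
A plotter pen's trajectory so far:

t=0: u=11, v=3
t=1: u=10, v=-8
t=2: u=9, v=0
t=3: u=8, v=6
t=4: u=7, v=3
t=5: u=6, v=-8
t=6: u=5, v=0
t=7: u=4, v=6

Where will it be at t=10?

U: linear, -1 per step → 1 at step 10.
V: cycles through 3, -8, 0, 6 every 4 steps. Step 10 lands at position 2 of the cycle → 0.

u=1, v=0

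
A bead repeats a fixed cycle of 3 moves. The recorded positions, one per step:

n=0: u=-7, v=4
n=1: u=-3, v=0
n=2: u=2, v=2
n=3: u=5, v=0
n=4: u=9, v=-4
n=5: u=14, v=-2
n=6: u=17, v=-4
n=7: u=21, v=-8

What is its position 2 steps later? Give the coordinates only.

The moves between consecutive positions are (+4, -4), (+5, +2), (+3, -2), (+4, -4), (+5, +2), (+3, -2), (+4, -4); they repeat the 3-cycle [(+4, -4), (+5, +2), (+3, -2)].
step 8: apply (+5, +2) → u=26, v=-6
step 9: apply (+3, -2) → u=29, v=-8

u=29, v=-8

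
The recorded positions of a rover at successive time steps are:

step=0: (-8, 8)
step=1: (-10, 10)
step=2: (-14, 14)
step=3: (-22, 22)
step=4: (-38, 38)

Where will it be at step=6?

(-134, 134)

The jumps are (-2, +2), (-4, +4), (-8, +8), (-16, +16) — a geometric progression with ratio 2.
step 5: (-38, 38) + (-32, +32) → (-70, 70)
step 6: (-70, 70) + (-64, +64) → (-134, 134)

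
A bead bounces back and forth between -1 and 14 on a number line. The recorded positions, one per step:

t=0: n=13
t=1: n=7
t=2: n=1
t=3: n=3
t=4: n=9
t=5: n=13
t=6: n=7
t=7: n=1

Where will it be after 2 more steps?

n=9

The value travels 6 per step and bounces off the walls at -1 and 14.
  step 8: 1 → 3
  step 9: 3 → 9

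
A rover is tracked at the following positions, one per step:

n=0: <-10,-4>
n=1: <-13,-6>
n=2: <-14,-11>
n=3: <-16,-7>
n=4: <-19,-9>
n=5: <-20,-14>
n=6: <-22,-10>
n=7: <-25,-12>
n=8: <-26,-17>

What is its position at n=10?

<-31,-15>

The moves between consecutive positions are <-3,-2>, <-1,-5>, <-2,+4>, <-3,-2>, <-1,-5>, <-2,+4>, <-3,-2>, <-1,-5>; they repeat the 3-cycle [<-3,-2>, <-1,-5>, <-2,+4>].
step 9: apply <-2,+4> → <-28,-13>
step 10: apply <-3,-2> → <-31,-15>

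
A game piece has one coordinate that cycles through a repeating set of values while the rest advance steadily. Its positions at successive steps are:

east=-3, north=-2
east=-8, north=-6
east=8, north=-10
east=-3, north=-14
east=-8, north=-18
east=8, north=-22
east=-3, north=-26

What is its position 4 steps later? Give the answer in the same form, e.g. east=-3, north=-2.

east=-8, north=-42

East: cycles through -3, -8, 8 every 3 steps. Step 10 lands at position 1 of the cycle → -8.
North: linear, -4 per step → -42 at step 10.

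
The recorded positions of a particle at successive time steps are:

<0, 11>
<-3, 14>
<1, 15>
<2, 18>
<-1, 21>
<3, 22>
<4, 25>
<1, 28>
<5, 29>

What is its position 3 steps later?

<7, 36>

The moves between consecutive positions are <-3, +3>, <+4, +1>, <+1, +3>, <-3, +3>, <+4, +1>, <+1, +3>, <-3, +3>, <+4, +1>; they repeat the 3-cycle [<-3, +3>, <+4, +1>, <+1, +3>].
step 9: apply <+1, +3> → <6, 32>
step 10: apply <-3, +3> → <3, 35>
step 11: apply <+4, +1> → <7, 36>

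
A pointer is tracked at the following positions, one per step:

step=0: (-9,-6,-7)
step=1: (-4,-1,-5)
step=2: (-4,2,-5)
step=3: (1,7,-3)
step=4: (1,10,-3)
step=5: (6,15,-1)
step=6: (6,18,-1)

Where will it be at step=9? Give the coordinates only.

(16,31,3)

The moves between consecutive positions are (+5,+5,+2), (+0,+3,+0), (+5,+5,+2), (+0,+3,+0), (+5,+5,+2), (+0,+3,+0); they repeat the 2-cycle [(+5,+5,+2), (+0,+3,+0)].
step 7: apply (+5,+5,+2) → (11,23,1)
step 8: apply (+0,+3,+0) → (11,26,1)
step 9: apply (+5,+5,+2) → (16,31,3)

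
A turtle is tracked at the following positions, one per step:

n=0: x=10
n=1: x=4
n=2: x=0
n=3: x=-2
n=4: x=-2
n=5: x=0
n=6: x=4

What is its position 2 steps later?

x=18

Taking differences between consecutive positions: -6, -4, -2, +0, +2, +4. These grow by +2 each step.
step 7: 4 + 6 → x=10
step 8: 10 + 8 → x=18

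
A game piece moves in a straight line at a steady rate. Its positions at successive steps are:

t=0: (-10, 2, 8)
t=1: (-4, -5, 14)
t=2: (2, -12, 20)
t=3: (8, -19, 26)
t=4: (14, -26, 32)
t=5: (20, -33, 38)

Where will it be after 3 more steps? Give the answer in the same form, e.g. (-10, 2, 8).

(38, -54, 56)

Constant displacement of (+6, -7, +6) per step.
step 6: (20, -33, 38) + (+6, -7, +6) → (26, -40, 44)
step 7: (26, -40, 44) + (+6, -7, +6) → (32, -47, 50)
step 8: (32, -47, 50) + (+6, -7, +6) → (38, -54, 56)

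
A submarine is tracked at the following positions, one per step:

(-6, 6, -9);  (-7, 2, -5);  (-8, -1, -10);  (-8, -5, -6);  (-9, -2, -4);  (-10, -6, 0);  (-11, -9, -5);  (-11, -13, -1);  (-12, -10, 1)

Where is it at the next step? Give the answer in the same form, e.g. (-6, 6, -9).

Step-to-step displacements: (-1, -4, +4), (-1, -3, -5), (+0, -4, +4), (-1, +3, +2), (-1, -4, +4), (-1, -3, -5), (+0, -4, +4), (-1, +3, +2) — a repeating cycle of length 4.
step 9: apply (-1, -4, +4) → (-13, -14, 5)

(-13, -14, 5)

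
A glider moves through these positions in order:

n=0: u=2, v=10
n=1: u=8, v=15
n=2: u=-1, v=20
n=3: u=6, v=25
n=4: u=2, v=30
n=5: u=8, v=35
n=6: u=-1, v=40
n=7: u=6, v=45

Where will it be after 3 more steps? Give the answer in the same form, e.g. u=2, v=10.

u=-1, v=60

The u coordinate repeats the cycle [2, 8, -1, 6] with period 4; step 10 mod 4 = 2, giving -1.
The v coordinate changes by +5 each step, so at step 10 it is 10 + 10·(5) = 60.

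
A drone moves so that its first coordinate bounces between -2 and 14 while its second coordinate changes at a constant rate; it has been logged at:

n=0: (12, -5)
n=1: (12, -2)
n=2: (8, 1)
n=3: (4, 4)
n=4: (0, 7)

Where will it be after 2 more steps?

(4, 13)

The first coordinate travels 4 per step and bounces off the walls at -2 and 14.
  step 5: 0 → 0
  step 6: 0 → 4
The second coordinate changes by +3 each step: at step 6 it is 13.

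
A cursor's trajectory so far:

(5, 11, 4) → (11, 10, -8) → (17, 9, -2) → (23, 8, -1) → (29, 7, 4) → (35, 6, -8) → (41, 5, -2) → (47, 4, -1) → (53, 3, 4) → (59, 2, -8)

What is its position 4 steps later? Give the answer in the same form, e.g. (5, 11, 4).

(83, -2, -8)

The first coordinate changes by +6 each step, so at step 13 it is 5 + 13·(6) = 83.
The second coordinate changes by -1 each step, so at step 13 it is 11 + 13·(-1) = -2.
The third coordinate repeats the cycle [4, -8, -2, -1] with period 4; step 13 mod 4 = 1, giving -8.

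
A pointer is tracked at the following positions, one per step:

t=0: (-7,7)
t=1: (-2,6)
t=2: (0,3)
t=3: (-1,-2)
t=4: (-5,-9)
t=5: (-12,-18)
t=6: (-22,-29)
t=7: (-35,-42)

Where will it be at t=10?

Successive displacements: (+5,-1), (+2,-3), (-1,-5), (-4,-7), (-7,-9), (-10,-11), (-13,-13) — each changes by (-3,-2).
step 8: (-35,-42) + (-16,-15) → (-51,-57)
step 9: (-51,-57) + (-19,-17) → (-70,-74)
step 10: (-70,-74) + (-22,-19) → (-92,-93)

(-92,-93)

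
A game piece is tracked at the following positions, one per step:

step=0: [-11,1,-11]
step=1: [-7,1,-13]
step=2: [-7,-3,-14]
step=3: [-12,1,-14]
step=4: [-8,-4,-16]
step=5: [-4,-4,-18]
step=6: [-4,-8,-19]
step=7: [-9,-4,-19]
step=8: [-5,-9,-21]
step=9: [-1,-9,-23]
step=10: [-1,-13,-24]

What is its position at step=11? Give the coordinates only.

[-6,-9,-24]

Differencing gives [+4,+0,-2], [+0,-4,-1], [-5,+4,+0], [+4,-5,-2], [+4,+0,-2], [+0,-4,-1], [-5,+4,+0], [+4,-5,-2], [+4,+0,-2], [+0,-4,-1]. This is the pattern [+4,+0,-2], [+0,-4,-1], [-5,+4,+0], [+4,-5,-2] repeated.
step 11: apply [-5,+4,+0] → [-6,-9,-24]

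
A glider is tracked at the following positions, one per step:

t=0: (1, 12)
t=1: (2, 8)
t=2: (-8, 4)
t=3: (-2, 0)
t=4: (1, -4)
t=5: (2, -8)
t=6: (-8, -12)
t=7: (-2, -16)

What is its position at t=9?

First: cycles through 1, 2, -8, -2 every 4 steps. Step 9 lands at position 1 of the cycle → 2.
Second: linear, -4 per step → -24 at step 9.

(2, -24)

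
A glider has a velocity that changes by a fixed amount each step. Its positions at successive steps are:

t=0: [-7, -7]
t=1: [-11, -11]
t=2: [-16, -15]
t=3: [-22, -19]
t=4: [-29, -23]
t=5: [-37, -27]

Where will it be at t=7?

[-56, -35]

Successive displacements: [-4, -4], [-5, -4], [-6, -4], [-7, -4], [-8, -4] — each changes by [-1, +0].
step 6: [-37, -27] + [-9, -4] → [-46, -31]
step 7: [-46, -31] + [-10, -4] → [-56, -35]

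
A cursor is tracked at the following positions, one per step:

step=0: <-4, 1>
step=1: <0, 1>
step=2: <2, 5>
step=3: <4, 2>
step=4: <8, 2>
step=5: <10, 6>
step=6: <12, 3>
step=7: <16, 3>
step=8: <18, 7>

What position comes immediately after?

<20, 4>

Step-to-step displacements: <+4, +0>, <+2, +4>, <+2, -3>, <+4, +0>, <+2, +4>, <+2, -3>, <+4, +0>, <+2, +4> — a repeating cycle of length 3.
step 9: apply <+2, -3> → <20, 4>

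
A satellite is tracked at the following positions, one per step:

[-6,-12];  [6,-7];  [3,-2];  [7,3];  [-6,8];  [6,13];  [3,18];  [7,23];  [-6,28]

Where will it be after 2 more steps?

[3,38]

First: cycles through -6, 6, 3, 7 every 4 steps. Step 10 lands at position 2 of the cycle → 3.
Second: linear, +5 per step → 38 at step 10.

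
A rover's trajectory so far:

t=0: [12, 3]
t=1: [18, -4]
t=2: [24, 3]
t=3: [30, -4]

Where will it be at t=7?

First: linear, +6 per step → 54 at step 7.
Second: cycles through 3, -4 every 2 steps. Step 7 lands at position 1 of the cycle → -4.

[54, -4]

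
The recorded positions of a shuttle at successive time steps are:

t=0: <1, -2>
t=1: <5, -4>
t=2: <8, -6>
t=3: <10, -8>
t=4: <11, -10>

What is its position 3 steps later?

<8, -16>

First differences are <+4, -2>, <+3, -2>, <+2, -2>, <+1, -2>; their common second difference is <-1, +0> (constant acceleration).
step 5: <11, -10> + <+0, -2> → <11, -12>
step 6: <11, -12> + <-1, -2> → <10, -14>
step 7: <10, -14> + <-2, -2> → <8, -16>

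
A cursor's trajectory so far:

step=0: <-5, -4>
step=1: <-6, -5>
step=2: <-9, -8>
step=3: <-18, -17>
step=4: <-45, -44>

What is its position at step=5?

<-126, -125>

Consecutive displacements <-1, -1>, <-3, -3>, <-9, -9>, <-27, -27> scale by a factor of 3 each step.
step 5: <-45, -44> + <-81, -81> → <-126, -125>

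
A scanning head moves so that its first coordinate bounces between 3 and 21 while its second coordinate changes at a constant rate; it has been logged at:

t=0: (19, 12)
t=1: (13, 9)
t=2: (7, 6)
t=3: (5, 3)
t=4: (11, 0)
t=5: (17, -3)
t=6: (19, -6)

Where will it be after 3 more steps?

(5, -15)

The first coordinate reflects between 3 and 21, moving 6 per step.
  step 7: 19 → 13
  step 8: 13 → 7
  step 9: 7 → 5
The second coordinate changes by -3 each step: at step 9 it is -15.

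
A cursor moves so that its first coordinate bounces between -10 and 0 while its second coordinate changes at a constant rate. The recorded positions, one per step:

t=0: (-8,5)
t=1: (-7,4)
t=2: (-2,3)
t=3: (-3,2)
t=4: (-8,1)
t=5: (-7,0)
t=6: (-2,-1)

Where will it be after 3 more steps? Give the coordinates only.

The first coordinate travels 5 per step and bounces off the walls at -10 and 0.
  step 7: -2 → -3
  step 8: -3 → -8
  step 9: -8 → -7
The second coordinate changes by -1 each step: at step 9 it is -4.

(-7,-4)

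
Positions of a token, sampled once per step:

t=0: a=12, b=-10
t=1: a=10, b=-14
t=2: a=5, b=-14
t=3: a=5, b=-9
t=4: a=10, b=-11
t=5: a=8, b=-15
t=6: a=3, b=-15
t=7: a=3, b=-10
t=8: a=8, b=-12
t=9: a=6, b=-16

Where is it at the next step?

Step-to-step displacements: (-2, -4), (-5, +0), (+0, +5), (+5, -2), (-2, -4), (-5, +0), (+0, +5), (+5, -2), (-2, -4) — a repeating cycle of length 4.
step 10: apply (-5, +0) → a=1, b=-16

a=1, b=-16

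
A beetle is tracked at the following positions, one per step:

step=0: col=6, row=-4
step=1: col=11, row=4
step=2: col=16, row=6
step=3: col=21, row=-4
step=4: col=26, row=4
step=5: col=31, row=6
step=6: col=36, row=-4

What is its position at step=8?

col=46, row=6

Col: linear, +5 per step → 46 at step 8.
Row: cycles through -4, 4, 6 every 3 steps. Step 8 lands at position 2 of the cycle → 6.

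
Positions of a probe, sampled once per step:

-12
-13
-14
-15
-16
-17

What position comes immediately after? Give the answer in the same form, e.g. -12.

Constant displacement of -1 per step.
step 6: -17 − 1 → -18

-18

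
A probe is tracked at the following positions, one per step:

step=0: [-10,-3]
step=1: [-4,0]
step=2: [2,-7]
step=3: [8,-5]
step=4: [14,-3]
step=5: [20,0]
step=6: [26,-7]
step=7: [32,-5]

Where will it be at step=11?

[56,-5]

First: linear, +6 per step → 56 at step 11.
Second: cycles through -3, 0, -7, -5 every 4 steps. Step 11 lands at position 3 of the cycle → -5.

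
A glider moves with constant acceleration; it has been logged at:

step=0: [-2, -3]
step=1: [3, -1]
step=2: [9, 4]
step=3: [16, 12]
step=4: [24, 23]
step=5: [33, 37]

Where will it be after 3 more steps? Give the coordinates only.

Taking differences between consecutive positions: [+5, +2], [+6, +5], [+7, +8], [+8, +11], [+9, +14]. These grow by [+1, +3] each step.
step 6: [33, 37] + [+10, +17] → [43, 54]
step 7: [43, 54] + [+11, +20] → [54, 74]
step 8: [54, 74] + [+12, +23] → [66, 97]

[66, 97]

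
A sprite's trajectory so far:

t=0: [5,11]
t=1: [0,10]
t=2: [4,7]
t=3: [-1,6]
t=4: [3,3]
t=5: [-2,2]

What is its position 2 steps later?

The moves between consecutive positions are [-5,-1], [+4,-3], [-5,-1], [+4,-3], [-5,-1]; they repeat the 2-cycle [[-5,-1], [+4,-3]].
step 6: apply [+4,-3] → [2,-1]
step 7: apply [-5,-1] → [-3,-2]

[-3,-2]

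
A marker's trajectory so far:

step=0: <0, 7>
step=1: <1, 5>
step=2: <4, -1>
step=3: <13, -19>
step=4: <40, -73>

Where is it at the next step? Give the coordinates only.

<121, -235>

Step-to-step displacements: <+1, -2>, <+3, -6>, <+9, -18>, <+27, -54>; each is 3× the previous.
step 5: <40, -73> + <+81, -162> → <121, -235>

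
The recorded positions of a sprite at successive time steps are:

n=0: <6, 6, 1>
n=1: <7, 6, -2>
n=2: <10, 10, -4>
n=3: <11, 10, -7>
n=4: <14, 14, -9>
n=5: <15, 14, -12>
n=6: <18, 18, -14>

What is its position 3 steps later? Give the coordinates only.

Step-to-step displacements: <+1, +0, -3>, <+3, +4, -2>, <+1, +0, -3>, <+3, +4, -2>, <+1, +0, -3>, <+3, +4, -2> — a repeating cycle of length 2.
step 7: apply <+1, +0, -3> → <19, 18, -17>
step 8: apply <+3, +4, -2> → <22, 22, -19>
step 9: apply <+1, +0, -3> → <23, 22, -22>

<23, 22, -22>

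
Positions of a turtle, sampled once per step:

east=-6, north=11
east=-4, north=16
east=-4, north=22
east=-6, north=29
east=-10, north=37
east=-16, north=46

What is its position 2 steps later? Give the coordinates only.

Successive displacements: (+2, +5), (+0, +6), (-2, +7), (-4, +8), (-6, +9) — each changes by (-2, +1).
step 6: east=-16, north=46 + (-8, +10) → east=-24, north=56
step 7: east=-24, north=56 + (-10, +11) → east=-34, north=67

east=-34, north=67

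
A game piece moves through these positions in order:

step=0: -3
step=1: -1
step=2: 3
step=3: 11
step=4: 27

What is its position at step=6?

Consecutive displacements +2, +4, +8, +16 scale by a factor of 2 each step.
step 5: 27 + 32 → 59
step 6: 59 + 64 → 123

123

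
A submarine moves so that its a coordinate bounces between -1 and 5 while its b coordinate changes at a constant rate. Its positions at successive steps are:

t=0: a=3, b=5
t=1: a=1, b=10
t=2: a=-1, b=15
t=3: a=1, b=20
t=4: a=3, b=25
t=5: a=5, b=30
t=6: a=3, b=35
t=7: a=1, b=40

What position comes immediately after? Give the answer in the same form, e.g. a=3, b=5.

The a coordinate reflects between -1 and 5, moving 2 per step.
  step 8: 1 → -1
The b coordinate changes by +5 each step: at step 8 it is 45.

a=-1, b=45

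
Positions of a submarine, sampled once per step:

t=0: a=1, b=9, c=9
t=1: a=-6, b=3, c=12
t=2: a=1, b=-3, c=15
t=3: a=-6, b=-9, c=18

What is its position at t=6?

The a coordinate repeats the cycle [1, -6] with period 2; step 6 mod 2 = 0, giving 1.
The b coordinate changes by -6 each step, so at step 6 it is 9 + 6·(-6) = -27.
The c coordinate changes by +3 each step, so at step 6 it is 9 + 6·(3) = 27.

a=1, b=-27, c=27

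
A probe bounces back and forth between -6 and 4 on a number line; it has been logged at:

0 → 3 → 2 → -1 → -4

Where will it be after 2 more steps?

-2

The value reflects between -6 and 4, moving 3 per step.
  step 5: -4 → -5
  step 6: -5 → -2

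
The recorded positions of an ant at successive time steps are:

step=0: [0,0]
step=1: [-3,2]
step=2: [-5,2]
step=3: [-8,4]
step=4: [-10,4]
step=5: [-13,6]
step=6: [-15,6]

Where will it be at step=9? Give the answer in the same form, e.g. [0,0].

[-23,10]

Step-to-step displacements: [-3,+2], [-2,+0], [-3,+2], [-2,+0], [-3,+2], [-2,+0] — a repeating cycle of length 2.
step 7: apply [-3,+2] → [-18,8]
step 8: apply [-2,+0] → [-20,8]
step 9: apply [-3,+2] → [-23,10]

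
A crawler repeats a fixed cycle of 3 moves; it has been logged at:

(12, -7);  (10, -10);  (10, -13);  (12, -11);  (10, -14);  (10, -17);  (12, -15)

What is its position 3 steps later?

The moves between consecutive positions are (-2, -3), (+0, -3), (+2, +2), (-2, -3), (+0, -3), (+2, +2); they repeat the 3-cycle [(-2, -3), (+0, -3), (+2, +2)].
step 7: apply (-2, -3) → (10, -18)
step 8: apply (+0, -3) → (10, -21)
step 9: apply (+2, +2) → (12, -19)

(12, -19)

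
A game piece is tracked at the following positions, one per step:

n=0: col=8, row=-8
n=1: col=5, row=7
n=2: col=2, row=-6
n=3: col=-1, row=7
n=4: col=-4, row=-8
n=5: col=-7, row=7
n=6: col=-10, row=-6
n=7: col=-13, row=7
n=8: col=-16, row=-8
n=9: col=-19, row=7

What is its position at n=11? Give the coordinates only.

col=-25, row=7

The col coordinate changes by -3 each step, so at step 11 it is 8 + 11·(-3) = -25.
The row coordinate repeats the cycle [-8, 7, -6, 7] with period 4; step 11 mod 4 = 3, giving 7.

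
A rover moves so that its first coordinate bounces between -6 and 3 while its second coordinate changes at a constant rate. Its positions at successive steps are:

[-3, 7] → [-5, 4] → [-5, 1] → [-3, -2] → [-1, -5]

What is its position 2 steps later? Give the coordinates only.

[3, -11]

The first coordinate reflects between -6 and 3, moving 2 per step.
  step 5: -1 → 1
  step 6: 1 → 3
The second coordinate changes by -3 each step: at step 6 it is -11.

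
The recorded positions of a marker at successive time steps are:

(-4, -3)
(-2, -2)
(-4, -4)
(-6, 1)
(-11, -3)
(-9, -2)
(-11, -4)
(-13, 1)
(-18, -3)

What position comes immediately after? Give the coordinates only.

Step-to-step displacements: (+2, +1), (-2, -2), (-2, +5), (-5, -4), (+2, +1), (-2, -2), (-2, +5), (-5, -4) — a repeating cycle of length 4.
step 9: apply (+2, +1) → (-16, -2)

(-16, -2)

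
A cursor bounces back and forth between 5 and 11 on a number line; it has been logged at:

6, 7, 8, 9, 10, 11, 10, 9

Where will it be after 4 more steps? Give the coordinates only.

5

The value travels 1 per step and bounces off the walls at 5 and 11.
  step 8: 9 → 8
  step 9: 8 → 7
  step 10: 7 → 6
  step 11: 6 → 5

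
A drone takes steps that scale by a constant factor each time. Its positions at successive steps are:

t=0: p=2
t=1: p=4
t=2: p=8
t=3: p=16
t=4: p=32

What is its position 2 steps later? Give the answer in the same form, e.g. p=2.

p=128

Step-to-step displacements: +2, +4, +8, +16; each is 2× the previous.
step 5: 32 + 32 → p=64
step 6: 64 + 64 → p=128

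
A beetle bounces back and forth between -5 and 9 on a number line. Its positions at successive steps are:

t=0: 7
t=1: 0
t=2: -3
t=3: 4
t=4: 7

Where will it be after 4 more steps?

7

The value reflects between -5 and 9, moving 7 per step.
  step 5: 7 → 0
  step 6: 0 → -3
  step 7: -3 → 4
  step 8: 4 → 7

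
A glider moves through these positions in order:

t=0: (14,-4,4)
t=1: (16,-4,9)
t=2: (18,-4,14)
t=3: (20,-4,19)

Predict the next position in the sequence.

(22,-4,24)

The position changes by (+2,+0,+5) every step.
step 4: (20,-4,19) + (+2,+0,+5) → (22,-4,24)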